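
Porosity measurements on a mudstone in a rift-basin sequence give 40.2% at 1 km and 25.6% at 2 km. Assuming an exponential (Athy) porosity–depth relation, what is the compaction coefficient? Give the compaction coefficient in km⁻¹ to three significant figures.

Athy: φ(z) = φ₀ e^(−kz) ⇒ φ₁/φ₂ = e^{k(z₂−z₁)} ⇒ k = ln(φ₁/φ₂)/(z₂−z₁)
k = ln(0.402/0.256) / (2 − 1) = ln(1.57) / 1 = 0.4513 / 1 = 0.4513 km⁻¹

0.451 km⁻¹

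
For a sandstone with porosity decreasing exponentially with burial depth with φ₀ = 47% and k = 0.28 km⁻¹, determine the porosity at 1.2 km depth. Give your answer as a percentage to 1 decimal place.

33.6%

φ = φ₀·exp(−k·d) = 0.47 × exp(−0.28 × 1.2) = 0.47 × exp(−0.336)
  = 0.47 × 0.7146 = 0.3359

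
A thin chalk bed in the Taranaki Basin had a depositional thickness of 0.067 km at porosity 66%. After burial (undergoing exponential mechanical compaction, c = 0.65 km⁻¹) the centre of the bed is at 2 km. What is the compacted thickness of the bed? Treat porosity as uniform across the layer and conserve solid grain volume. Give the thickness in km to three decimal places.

Porosity at 2 km: n = 0.66·exp(−0.65×2) = 0.1799
Solid-volume conservation: h(1−n) = h₀(1−n₀) ⇒ h = h₀·(1−n₀)/(1−n)
h = 0.067 × (1 − 0.66)/(1 − 0.1799) = 0.067 × 0.4146 = 0.0278 km

0.028 km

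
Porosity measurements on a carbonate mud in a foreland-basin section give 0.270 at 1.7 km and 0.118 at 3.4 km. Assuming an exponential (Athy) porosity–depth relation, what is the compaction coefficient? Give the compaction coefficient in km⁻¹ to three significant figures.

0.487 km⁻¹

Athy: n(Z) = n₀ e^(−cZ) ⇒ n₁/n₂ = e^{c(Z₂−Z₁)} ⇒ c = ln(n₁/n₂)/(Z₂−Z₁)
c = ln(0.27/0.118) / (3.4 − 1.7) = ln(2.288) / 1.7 = 0.8277 / 1.7 = 0.4869 km⁻¹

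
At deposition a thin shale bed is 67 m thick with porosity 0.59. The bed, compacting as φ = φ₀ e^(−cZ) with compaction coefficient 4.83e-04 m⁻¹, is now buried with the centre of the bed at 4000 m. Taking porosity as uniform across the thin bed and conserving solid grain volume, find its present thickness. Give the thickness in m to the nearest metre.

30 m

Working in km (1 km = 1000 m; c in km⁻¹ = c in m⁻¹ × 1000):
Porosity at 4 km: φ = 0.59·exp(−0.483×4) = 0.0855
Solid-volume conservation: h(1−φ) = h₀(1−φ₀) ⇒ h = h₀·(1−φ₀)/(1−φ)
h = 0.067 × (1 − 0.59)/(1 − 0.0855) = 0.067 × 0.4483 = 0.0300 km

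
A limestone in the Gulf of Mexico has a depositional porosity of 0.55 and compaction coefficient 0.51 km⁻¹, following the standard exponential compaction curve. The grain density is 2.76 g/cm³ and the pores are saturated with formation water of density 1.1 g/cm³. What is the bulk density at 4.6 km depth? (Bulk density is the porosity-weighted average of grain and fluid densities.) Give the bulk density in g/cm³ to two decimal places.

2.67 g/cm³

Porosity at depth: n = 0.55·exp(−0.51×4.6) = 0.55×0.0958 = 0.0527
Bulk density: ρ_b = (1−n)ρ_g + n·ρ_f = 0.9473×2.76 + 0.0527×1.1
       = 2.615 + 0.058 = 2.673 g/cm³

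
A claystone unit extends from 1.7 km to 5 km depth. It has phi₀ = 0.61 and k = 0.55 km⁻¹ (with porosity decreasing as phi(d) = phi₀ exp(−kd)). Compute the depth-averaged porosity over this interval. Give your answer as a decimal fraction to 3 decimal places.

0.110

⟨phi⟩ = (1/(d₂−d₁)) ∫ phi₀ e^(−kd) dd = phi₀·(e^(−k·d₁) − e^(−k·d₂)) / (k·(d₂−d₁))
e^(−0.55×1.7) = 0.3926; e^(−0.55×5) = 0.0639
⟨phi⟩ = 0.61 × (0.3926 − 0.0639) / (0.55 × 3.3) = 0.61 × 0.1811 = 0.1105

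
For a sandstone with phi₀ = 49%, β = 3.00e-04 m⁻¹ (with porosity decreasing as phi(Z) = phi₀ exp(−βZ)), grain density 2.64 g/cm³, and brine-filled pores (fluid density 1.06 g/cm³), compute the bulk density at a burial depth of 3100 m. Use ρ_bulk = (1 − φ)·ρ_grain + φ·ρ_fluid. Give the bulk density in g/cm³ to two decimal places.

Working in km (1 km = 1000 m; β in km⁻¹ = β in m⁻¹ × 1000):
Porosity at depth: phi = 0.49·exp(−0.3×3.1) = 0.49×0.3946 = 0.1933
Bulk density: ρ_b = (1−phi)ρ_g + phi·ρ_f = 0.8067×2.64 + 0.1933×1.06
       = 2.130 + 0.205 = 2.335 g/cm³

2.33 g/cm³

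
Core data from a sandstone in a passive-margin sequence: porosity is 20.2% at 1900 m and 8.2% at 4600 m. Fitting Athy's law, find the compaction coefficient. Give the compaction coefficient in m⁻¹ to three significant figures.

0.000334 m⁻¹

Working in km (1 km = 1000 m; β in km⁻¹ = β in m⁻¹ × 1000):
Athy: phi(z) = phi₀ e^(−βz) ⇒ phi₁/phi₂ = e^{β(z₂−z₁)} ⇒ β = ln(phi₁/phi₂)/(z₂−z₁)
β = ln(0.202/0.082) / (4.6 − 1.9) = ln(2.463) / 2.7 = 0.9015 / 2.7 = 0.3339 km⁻¹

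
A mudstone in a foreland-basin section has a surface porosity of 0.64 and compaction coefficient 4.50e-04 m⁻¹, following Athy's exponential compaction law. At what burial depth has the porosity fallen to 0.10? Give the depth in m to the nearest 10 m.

Working in km (1 km = 1000 m; c in km⁻¹ = c in m⁻¹ × 1000):
Invert Athy's law: z = ln(phi₀/phi) / c
z = ln(0.64/0.1) / 0.45 = ln(6.4) / 0.45 = 1.8563 / 0.45 = 4.125 km

4130 m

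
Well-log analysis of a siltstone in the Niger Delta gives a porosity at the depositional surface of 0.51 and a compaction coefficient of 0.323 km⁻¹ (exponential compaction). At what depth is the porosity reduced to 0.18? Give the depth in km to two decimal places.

3.22 km

Invert Athy's law: z = ln(φ₀/φ) / c
z = ln(0.51/0.18) / 0.323 = ln(2.833) / 0.323 = 1.0415 / 0.323 = 3.224 km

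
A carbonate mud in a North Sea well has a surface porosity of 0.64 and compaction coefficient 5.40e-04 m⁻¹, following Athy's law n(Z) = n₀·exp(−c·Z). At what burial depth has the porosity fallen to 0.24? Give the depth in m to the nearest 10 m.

1820 m

Working in km (1 km = 1000 m; c in km⁻¹ = c in m⁻¹ × 1000):
Invert Athy's law: Z = ln(n₀/n) / c
Z = ln(0.64/0.24) / 0.54 = ln(2.667) / 0.54 = 0.9808 / 0.54 = 1.816 km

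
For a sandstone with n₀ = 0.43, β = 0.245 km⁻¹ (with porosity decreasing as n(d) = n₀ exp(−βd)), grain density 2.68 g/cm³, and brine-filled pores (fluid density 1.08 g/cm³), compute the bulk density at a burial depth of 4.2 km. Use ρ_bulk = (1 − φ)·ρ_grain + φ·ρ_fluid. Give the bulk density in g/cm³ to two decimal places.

Porosity at depth: n = 0.43·exp(−0.245×4.2) = 0.43×0.3574 = 0.1537
Bulk density: ρ_b = (1−n)ρ_g + n·ρ_f = 0.8463×2.68 + 0.1537×1.08
       = 2.268 + 0.166 = 2.434 g/cm³

2.43 g/cm³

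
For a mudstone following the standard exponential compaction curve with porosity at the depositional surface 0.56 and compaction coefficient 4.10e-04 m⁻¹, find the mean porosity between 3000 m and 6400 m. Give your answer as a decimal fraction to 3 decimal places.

0.088

Working in km (1 km = 1000 m; k in km⁻¹ = k in m⁻¹ × 1000):
⟨n⟩ = (1/(d₂−d₁)) ∫ n₀ e^(−kd) dd = n₀·(e^(−k·d₁) − e^(−k·d₂)) / (k·(d₂−d₁))
e^(−0.41×3) = 0.2923; e^(−0.41×6.4) = 0.0725
⟨n⟩ = 0.56 × (0.2923 − 0.0725) / (0.41 × 3.4) = 0.56 × 0.1577 = 0.0883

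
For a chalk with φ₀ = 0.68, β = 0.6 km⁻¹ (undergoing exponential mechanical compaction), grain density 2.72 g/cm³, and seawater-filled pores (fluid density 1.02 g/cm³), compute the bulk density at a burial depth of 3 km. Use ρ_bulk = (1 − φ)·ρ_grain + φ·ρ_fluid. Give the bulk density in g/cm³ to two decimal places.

2.53 g/cm³

Porosity at depth: φ = 0.68·exp(−0.6×3) = 0.68×0.1653 = 0.1124
Bulk density: ρ_b = (1−φ)ρ_g + φ·ρ_f = 0.8876×2.72 + 0.1124×1.02
       = 2.414 + 0.115 = 2.529 g/cm³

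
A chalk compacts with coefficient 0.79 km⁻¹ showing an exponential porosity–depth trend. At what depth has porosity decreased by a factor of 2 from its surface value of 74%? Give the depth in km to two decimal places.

0.88 km

φ/φ₀ = 1/2 ⇒ exp(−c·Z) = 1/2 ⇒ Z = ln(2) / c
Z = 0.6931 / 0.79 = 0.877 km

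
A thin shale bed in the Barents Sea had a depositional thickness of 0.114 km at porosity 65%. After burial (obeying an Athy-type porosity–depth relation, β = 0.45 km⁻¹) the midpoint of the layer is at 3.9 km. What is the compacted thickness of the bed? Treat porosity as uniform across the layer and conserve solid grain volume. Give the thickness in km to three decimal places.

Porosity at 3.9 km: φ = 0.65·exp(−0.45×3.9) = 0.1124
Solid-volume conservation: h(1−φ) = h₀(1−φ₀) ⇒ h = h₀·(1−φ₀)/(1−φ)
h = 0.114 × (1 − 0.65)/(1 − 0.1124) = 0.114 × 0.3943 = 0.0450 km

0.045 km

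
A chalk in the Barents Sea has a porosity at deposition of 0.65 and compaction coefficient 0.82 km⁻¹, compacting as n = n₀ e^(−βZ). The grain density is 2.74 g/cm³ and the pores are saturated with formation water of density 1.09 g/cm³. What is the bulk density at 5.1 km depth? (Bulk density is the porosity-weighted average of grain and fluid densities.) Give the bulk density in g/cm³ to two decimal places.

Porosity at depth: n = 0.65·exp(−0.82×5.1) = 0.65×0.0153 = 0.0099
Bulk density: ρ_b = (1−n)ρ_g + n·ρ_f = 0.9901×2.74 + 0.0099×1.09
       = 2.713 + 0.011 = 2.724 g/cm³

2.72 g/cm³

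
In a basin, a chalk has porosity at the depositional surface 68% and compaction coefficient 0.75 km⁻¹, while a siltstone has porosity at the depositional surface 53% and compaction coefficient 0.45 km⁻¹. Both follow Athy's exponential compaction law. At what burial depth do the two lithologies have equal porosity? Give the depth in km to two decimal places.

0.83 km

Set φ₀ₐ e^(−kₐZ) = φ₀ᵦ e^(−kᵦZ) ⇒ ln(φ₀ₐ/φ₀ᵦ) = (kₐ − kᵦ)·Z
Z = ln(0.68/0.53) / (0.75 − 0.45) = 0.2492 / 0.3 = 0.831 km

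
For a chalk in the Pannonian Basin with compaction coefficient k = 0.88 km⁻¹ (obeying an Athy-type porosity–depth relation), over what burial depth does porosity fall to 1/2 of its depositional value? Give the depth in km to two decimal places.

0.79 km

phi/phi₀ = 1/2 ⇒ exp(−k·Z) = 1/2 ⇒ Z = ln(2) / k
Z = 0.6931 / 0.88 = 0.788 km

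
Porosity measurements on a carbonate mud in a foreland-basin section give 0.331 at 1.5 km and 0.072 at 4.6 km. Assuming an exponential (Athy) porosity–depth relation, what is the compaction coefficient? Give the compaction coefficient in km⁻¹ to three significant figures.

Athy: n(Z) = n₀ e^(−βZ) ⇒ n₁/n₂ = e^{β(Z₂−Z₁)} ⇒ β = ln(n₁/n₂)/(Z₂−Z₁)
β = ln(0.331/0.072) / (4.6 − 1.5) = ln(4.597) / 3.1 = 1.5255 / 3.1 = 0.4921 km⁻¹

0.492 km⁻¹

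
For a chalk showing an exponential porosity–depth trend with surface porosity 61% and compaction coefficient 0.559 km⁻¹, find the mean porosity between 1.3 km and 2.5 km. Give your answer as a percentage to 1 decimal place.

⟨n⟩ = (1/(Z₂−Z₁)) ∫ n₀ e^(−cZ) dZ = n₀·(e^(−c·Z₁) − e^(−c·Z₂)) / (c·(Z₂−Z₁))
e^(−0.559×1.3) = 0.4835; e^(−0.559×2.5) = 0.2472
⟨n⟩ = 0.61 × (0.4835 − 0.2472) / (0.559 × 1.2) = 0.61 × 0.3522 = 0.2149

21.5%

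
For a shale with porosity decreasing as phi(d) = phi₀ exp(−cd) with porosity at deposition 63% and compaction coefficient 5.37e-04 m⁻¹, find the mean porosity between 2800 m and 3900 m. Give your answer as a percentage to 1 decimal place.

10.6%

Working in km (1 km = 1000 m; c in km⁻¹ = c in m⁻¹ × 1000):
⟨phi⟩ = (1/(d₂−d₁)) ∫ phi₀ e^(−cd) dd = phi₀·(e^(−c·d₁) − e^(−c·d₂)) / (c·(d₂−d₁))
e^(−0.537×2.8) = 0.2223; e^(−0.537×3.9) = 0.1232
⟨phi⟩ = 0.63 × (0.2223 − 0.1232) / (0.537 × 1.1) = 0.63 × 0.1679 = 0.1058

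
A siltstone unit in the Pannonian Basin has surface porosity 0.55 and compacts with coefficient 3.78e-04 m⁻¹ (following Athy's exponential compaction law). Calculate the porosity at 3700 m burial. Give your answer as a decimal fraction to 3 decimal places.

0.136

Working in km (1 km = 1000 m; β in km⁻¹ = β in m⁻¹ × 1000):
n = n₀·exp(−β·Z) = 0.55 × exp(−0.378 × 3.7) = 0.55 × exp(−1.399)
  = 0.55 × 0.2469 = 0.1358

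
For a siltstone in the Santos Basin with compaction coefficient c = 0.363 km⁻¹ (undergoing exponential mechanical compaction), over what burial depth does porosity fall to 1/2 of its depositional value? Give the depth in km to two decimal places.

1.91 km

n/n₀ = 1/2 ⇒ exp(−c·d) = 1/2 ⇒ d = ln(2) / c
d = 0.6931 / 0.363 = 1.909 km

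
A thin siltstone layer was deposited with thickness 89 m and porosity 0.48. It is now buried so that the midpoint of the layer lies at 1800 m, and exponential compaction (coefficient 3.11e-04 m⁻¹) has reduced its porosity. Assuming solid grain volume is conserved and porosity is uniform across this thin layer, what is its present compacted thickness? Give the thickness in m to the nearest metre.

64 m

Working in km (1 km = 1000 m; c in km⁻¹ = c in m⁻¹ × 1000):
Porosity at 1.8 km: n = 0.48·exp(−0.311×1.8) = 0.2742
Solid-volume conservation: h(1−n) = h₀(1−n₀) ⇒ h = h₀·(1−n₀)/(1−n)
h = 0.089 × (1 − 0.48)/(1 − 0.2742) = 0.089 × 0.7165 = 0.0638 km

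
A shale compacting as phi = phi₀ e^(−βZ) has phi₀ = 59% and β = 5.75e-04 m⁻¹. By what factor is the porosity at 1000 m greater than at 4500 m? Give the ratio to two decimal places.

Working in km (1 km = 1000 m; β in km⁻¹ = β in m⁻¹ × 1000):
phi(Z₁)/phi(Z₂) = e^(−β·Z₁)/e^(−β·Z₂) = e^{β(Z₂−Z₁)}
= exp(0.575 × 3.5) = exp(2.012) = 7.4820

7.48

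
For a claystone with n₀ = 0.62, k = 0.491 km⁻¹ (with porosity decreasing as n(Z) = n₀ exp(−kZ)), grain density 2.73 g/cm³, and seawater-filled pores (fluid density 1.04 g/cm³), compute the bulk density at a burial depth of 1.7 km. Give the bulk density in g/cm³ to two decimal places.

Porosity at depth: n = 0.62·exp(−0.491×1.7) = 0.62×0.4340 = 0.2691
Bulk density: ρ_b = (1−n)ρ_g + n·ρ_f = 0.7309×2.73 + 0.2691×1.04
       = 1.995 + 0.280 = 2.275 g/cm³

2.28 g/cm³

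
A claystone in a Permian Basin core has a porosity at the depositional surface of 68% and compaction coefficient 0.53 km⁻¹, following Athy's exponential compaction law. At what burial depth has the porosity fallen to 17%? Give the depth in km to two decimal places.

Invert Athy's law: Z = ln(phi₀/phi) / c
Z = ln(0.68/0.17) / 0.53 = ln(4) / 0.53 = 1.3863 / 0.53 = 2.616 km

2.62 km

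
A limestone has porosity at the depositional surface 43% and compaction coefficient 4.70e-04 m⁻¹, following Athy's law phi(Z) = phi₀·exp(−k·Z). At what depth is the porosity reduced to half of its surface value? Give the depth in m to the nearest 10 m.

1470 m

Working in km (1 km = 1000 m; k in km⁻¹ = k in m⁻¹ × 1000):
phi/phi₀ = 1/2 ⇒ exp(−k·Z) = 1/2 ⇒ Z = ln(2) / k
Z = 0.6931 / 0.47 = 1.475 km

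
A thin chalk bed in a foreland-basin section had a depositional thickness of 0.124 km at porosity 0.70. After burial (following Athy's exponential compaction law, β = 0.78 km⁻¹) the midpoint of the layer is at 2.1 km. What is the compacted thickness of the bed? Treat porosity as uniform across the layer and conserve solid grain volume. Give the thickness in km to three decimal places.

0.043 km

Porosity at 2.1 km: phi = 0.7·exp(−0.78×2.1) = 0.1361
Solid-volume conservation: h(1−phi) = h₀(1−phi₀) ⇒ h = h₀·(1−phi₀)/(1−phi)
h = 0.124 × (1 − 0.7)/(1 − 0.1361) = 0.124 × 0.3472 = 0.0431 km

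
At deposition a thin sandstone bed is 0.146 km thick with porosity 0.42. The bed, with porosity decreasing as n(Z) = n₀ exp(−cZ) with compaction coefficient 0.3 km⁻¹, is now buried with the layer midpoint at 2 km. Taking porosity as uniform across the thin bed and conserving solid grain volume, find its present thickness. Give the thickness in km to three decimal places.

Porosity at 2 km: n = 0.42·exp(−0.3×2) = 0.2305
Solid-volume conservation: h(1−n) = h₀(1−n₀) ⇒ h = h₀·(1−n₀)/(1−n)
h = 0.146 × (1 − 0.42)/(1 − 0.2305) = 0.146 × 0.7537 = 0.1100 km

0.110 km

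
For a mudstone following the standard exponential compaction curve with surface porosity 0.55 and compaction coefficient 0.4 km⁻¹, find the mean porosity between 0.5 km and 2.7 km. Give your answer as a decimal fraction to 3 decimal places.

⟨phi⟩ = (1/(z₂−z₁)) ∫ phi₀ e^(−kz) dz = phi₀·(e^(−k·z₁) − e^(−k·z₂)) / (k·(z₂−z₁))
e^(−0.4×0.5) = 0.8187; e^(−0.4×2.7) = 0.3396
⟨phi⟩ = 0.55 × (0.8187 − 0.3396) / (0.4 × 2.2) = 0.55 × 0.5445 = 0.2995

0.299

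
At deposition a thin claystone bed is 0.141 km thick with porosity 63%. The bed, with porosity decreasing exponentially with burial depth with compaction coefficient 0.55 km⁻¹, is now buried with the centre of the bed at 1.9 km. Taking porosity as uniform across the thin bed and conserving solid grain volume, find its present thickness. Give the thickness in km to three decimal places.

0.067 km

Porosity at 1.9 km: n = 0.63·exp(−0.55×1.9) = 0.2216
Solid-volume conservation: h(1−n) = h₀(1−n₀) ⇒ h = h₀·(1−n₀)/(1−n)
h = 0.141 × (1 − 0.63)/(1 − 0.2216) = 0.141 × 0.4753 = 0.0670 km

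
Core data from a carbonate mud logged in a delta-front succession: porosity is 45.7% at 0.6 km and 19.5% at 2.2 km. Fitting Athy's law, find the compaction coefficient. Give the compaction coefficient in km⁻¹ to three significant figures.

0.532 km⁻¹

Athy: n(z) = n₀ e^(−kz) ⇒ n₁/n₂ = e^{k(z₂−z₁)} ⇒ k = ln(n₁/n₂)/(z₂−z₁)
k = ln(0.457/0.195) / (2.2 − 0.6) = ln(2.344) / 1.6 = 0.8517 / 1.6 = 0.5323 km⁻¹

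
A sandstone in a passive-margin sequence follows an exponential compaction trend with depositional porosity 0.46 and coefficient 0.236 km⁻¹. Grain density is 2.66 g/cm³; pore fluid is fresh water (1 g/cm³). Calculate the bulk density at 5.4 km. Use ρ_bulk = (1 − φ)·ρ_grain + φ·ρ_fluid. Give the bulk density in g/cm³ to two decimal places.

2.45 g/cm³

Porosity at depth: phi = 0.46·exp(−0.236×5.4) = 0.46×0.2796 = 0.1286
Bulk density: ρ_b = (1−phi)ρ_g + phi·ρ_f = 0.8714×2.66 + 0.1286×1
       = 2.318 + 0.129 = 2.446 g/cm³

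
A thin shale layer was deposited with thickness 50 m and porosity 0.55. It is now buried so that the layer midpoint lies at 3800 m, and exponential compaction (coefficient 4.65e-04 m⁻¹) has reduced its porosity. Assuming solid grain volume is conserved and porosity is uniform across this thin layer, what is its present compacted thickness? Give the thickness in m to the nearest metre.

Working in km (1 km = 1000 m; β in km⁻¹ = β in m⁻¹ × 1000):
Porosity at 3.8 km: phi = 0.55·exp(−0.465×3.8) = 0.0940
Solid-volume conservation: h(1−phi) = h₀(1−phi₀) ⇒ h = h₀·(1−phi₀)/(1−phi)
h = 0.05 × (1 − 0.55)/(1 − 0.0940) = 0.05 × 0.4967 = 0.0248 km

25 m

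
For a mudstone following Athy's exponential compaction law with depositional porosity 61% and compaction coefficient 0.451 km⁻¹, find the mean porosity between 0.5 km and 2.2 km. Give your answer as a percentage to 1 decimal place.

⟨phi⟩ = (1/(z₂−z₁)) ∫ phi₀ e^(−βz) dz = phi₀·(e^(−β·z₁) − e^(−β·z₂)) / (β·(z₂−z₁))
e^(−0.451×0.5) = 0.7981; e^(−0.451×2.2) = 0.3708
⟨phi⟩ = 0.61 × (0.7981 − 0.3708) / (0.451 × 1.7) = 0.61 × 0.5574 = 0.3400

34.0%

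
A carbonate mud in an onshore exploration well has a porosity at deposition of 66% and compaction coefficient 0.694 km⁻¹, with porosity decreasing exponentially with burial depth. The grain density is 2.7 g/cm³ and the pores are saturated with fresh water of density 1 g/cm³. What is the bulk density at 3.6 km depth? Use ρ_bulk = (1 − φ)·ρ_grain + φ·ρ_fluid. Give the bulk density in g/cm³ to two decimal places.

Porosity at depth: phi = 0.66·exp(−0.694×3.6) = 0.66×0.0822 = 0.0543
Bulk density: ρ_b = (1−phi)ρ_g + phi·ρ_f = 0.9457×2.7 + 0.0543×1
       = 2.553 + 0.054 = 2.608 g/cm³

2.61 g/cm³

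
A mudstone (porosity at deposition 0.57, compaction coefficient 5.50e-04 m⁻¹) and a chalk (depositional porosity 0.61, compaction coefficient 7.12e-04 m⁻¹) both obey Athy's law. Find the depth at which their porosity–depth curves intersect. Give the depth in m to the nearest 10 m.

Working in km (1 km = 1000 m; c in km⁻¹ = c in m⁻¹ × 1000):
Set n₀ₐ e^(−cₐZ) = n₀ᵦ e^(−cᵦZ) ⇒ ln(n₀ₐ/n₀ᵦ) = (cₐ − cᵦ)·Z
Z = ln(0.57/0.61) / (0.55 − 0.712) = -0.0678 / -0.162 = 0.419 km

420 m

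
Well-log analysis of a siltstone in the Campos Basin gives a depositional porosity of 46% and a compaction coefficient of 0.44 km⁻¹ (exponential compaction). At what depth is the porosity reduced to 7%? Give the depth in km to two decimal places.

Invert Athy's law: d = ln(φ₀/φ) / k
d = ln(0.46/0.07) / 0.44 = ln(6.571) / 0.44 = 1.8827 / 0.44 = 4.279 km

4.28 km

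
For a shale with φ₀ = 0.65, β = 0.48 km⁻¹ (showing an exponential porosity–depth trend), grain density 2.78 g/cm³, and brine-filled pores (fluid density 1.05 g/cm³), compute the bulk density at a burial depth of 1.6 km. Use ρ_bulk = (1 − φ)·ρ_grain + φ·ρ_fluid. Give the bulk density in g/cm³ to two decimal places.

2.26 g/cm³

Porosity at depth: φ = 0.65·exp(−0.48×1.6) = 0.65×0.4639 = 0.3016
Bulk density: ρ_b = (1−φ)ρ_g + φ·ρ_f = 0.6984×2.78 + 0.3016×1.05
       = 1.942 + 0.317 = 2.258 g/cm³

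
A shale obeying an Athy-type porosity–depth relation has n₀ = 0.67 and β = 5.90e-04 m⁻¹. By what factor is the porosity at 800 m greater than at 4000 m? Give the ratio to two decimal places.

Working in km (1 km = 1000 m; β in km⁻¹ = β in m⁻¹ × 1000):
n(z₁)/n(z₂) = e^(−β·z₁)/e^(−β·z₂) = e^{β(z₂−z₁)}
= exp(0.59 × 3.2) = exp(1.888) = 6.6061

6.61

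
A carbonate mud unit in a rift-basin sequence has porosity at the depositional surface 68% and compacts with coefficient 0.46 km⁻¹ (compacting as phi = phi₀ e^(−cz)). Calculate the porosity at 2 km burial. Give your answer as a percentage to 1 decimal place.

phi = phi₀·exp(−c·z) = 0.68 × exp(−0.46 × 2) = 0.68 × exp(−0.92)
  = 0.68 × 0.3985 = 0.2710

27.1%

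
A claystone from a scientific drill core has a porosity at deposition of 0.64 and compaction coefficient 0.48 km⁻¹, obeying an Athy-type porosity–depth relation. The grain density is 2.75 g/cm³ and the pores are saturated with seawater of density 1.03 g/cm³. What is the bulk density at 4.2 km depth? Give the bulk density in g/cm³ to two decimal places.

2.60 g/cm³

Porosity at depth: n = 0.64·exp(−0.48×4.2) = 0.64×0.1332 = 0.0852
Bulk density: ρ_b = (1−n)ρ_g + n·ρ_f = 0.9148×2.75 + 0.0852×1.03
       = 2.516 + 0.088 = 2.603 g/cm³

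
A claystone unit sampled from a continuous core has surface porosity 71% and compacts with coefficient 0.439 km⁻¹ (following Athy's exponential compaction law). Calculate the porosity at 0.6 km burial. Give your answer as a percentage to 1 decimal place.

54.6%

phi = phi₀·exp(−k·z) = 0.71 × exp(−0.439 × 0.6) = 0.71 × exp(−0.2634)
  = 0.71 × 0.7684 = 0.5456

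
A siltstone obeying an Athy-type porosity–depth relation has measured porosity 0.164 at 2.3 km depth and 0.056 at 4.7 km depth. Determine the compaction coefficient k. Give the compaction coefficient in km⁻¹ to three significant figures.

Athy: n(z) = n₀ e^(−kz) ⇒ n₁/n₂ = e^{k(z₂−z₁)} ⇒ k = ln(n₁/n₂)/(z₂−z₁)
k = ln(0.164/0.056) / (4.7 − 2.3) = ln(2.929) / 2.4 = 1.0745 / 2.4 = 0.4477 km⁻¹

0.448 km⁻¹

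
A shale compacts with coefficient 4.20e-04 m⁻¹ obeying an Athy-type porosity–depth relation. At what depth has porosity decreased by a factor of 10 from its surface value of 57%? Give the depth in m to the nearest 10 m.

Working in km (1 km = 1000 m; c in km⁻¹ = c in m⁻¹ × 1000):
phi/phi₀ = 1/10 ⇒ exp(−c·d) = 1/10 ⇒ d = ln(10) / c
d = 2.3026 / 0.42 = 5.482 km

5480 m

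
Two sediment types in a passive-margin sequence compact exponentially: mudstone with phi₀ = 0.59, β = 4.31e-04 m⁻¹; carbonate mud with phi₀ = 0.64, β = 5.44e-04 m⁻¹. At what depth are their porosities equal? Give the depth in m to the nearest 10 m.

720 m

Working in km (1 km = 1000 m; β in km⁻¹ = β in m⁻¹ × 1000):
Set phi₀ₐ e^(−βₐZ) = phi₀ᵦ e^(−βᵦZ) ⇒ ln(phi₀ₐ/phi₀ᵦ) = (βₐ − βᵦ)·Z
Z = ln(0.59/0.64) / (0.431 − 0.544) = -0.0813 / -0.113 = 0.720 km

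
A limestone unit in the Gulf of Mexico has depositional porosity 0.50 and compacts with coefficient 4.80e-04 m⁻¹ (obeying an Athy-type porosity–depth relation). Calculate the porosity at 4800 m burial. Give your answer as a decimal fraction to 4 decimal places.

0.0499

Working in km (1 km = 1000 m; β in km⁻¹ = β in m⁻¹ × 1000):
phi = phi₀·exp(−β·Z) = 0.5 × exp(−0.48 × 4.8) = 0.5 × exp(−2.304)
  = 0.5 × 0.0999 = 0.0499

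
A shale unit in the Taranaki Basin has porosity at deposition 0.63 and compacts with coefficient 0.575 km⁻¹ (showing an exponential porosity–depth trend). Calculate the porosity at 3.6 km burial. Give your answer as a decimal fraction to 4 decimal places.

phi = phi₀·exp(−β·z) = 0.63 × exp(−0.575 × 3.6) = 0.63 × exp(−2.07)
  = 0.63 × 0.1262 = 0.0795

0.0795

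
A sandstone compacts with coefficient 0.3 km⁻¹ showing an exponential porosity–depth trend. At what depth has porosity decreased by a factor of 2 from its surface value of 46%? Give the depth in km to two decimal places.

n/n₀ = 1/2 ⇒ exp(−β·Z) = 1/2 ⇒ Z = ln(2) / β
Z = 0.6931 / 0.3 = 2.310 km

2.31 km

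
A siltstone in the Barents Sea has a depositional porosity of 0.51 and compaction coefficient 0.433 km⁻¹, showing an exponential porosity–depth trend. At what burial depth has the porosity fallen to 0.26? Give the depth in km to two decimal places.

1.56 km

Invert Athy's law: d = ln(phi₀/phi) / β
d = ln(0.51/0.26) / 0.433 = ln(1.962) / 0.433 = 0.6737 / 0.433 = 1.556 km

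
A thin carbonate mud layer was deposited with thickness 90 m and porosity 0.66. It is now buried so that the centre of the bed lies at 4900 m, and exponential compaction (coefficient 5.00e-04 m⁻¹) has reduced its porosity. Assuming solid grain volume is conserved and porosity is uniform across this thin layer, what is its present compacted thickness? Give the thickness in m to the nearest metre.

32 m

Working in km (1 km = 1000 m; β in km⁻¹ = β in m⁻¹ × 1000):
Porosity at 4.9 km: phi = 0.66·exp(−0.5×4.9) = 0.0570
Solid-volume conservation: h(1−phi) = h₀(1−phi₀) ⇒ h = h₀·(1−phi₀)/(1−phi)
h = 0.09 × (1 − 0.66)/(1 − 0.0570) = 0.09 × 0.3605 = 0.0324 km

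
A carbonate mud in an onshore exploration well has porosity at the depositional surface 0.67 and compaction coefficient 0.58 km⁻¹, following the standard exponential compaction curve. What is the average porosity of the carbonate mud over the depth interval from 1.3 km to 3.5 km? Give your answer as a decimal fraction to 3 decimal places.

0.178

⟨n⟩ = (1/(d₂−d₁)) ∫ n₀ e^(−kd) dd = n₀·(e^(−k·d₁) − e^(−k·d₂)) / (k·(d₂−d₁))
e^(−0.58×1.3) = 0.4705; e^(−0.58×3.5) = 0.1313
⟨n⟩ = 0.67 × (0.4705 − 0.1313) / (0.58 × 2.2) = 0.67 × 0.2658 = 0.1781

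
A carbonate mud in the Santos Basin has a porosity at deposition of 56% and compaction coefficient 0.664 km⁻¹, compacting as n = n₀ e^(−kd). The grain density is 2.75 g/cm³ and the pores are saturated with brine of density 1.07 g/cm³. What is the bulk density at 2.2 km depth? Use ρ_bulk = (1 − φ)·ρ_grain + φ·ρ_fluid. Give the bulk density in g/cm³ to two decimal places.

2.53 g/cm³

Porosity at depth: n = 0.56·exp(−0.664×2.2) = 0.56×0.2321 = 0.1299
Bulk density: ρ_b = (1−n)ρ_g + n·ρ_f = 0.8701×2.75 + 0.1299×1.07
       = 2.393 + 0.139 = 2.532 g/cm³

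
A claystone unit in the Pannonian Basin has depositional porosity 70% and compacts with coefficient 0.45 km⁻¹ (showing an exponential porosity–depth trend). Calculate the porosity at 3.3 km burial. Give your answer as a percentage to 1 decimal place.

15.9%

n = n₀·exp(−c·Z) = 0.7 × exp(−0.45 × 3.3) = 0.7 × exp(−1.485)
  = 0.7 × 0.2265 = 0.1586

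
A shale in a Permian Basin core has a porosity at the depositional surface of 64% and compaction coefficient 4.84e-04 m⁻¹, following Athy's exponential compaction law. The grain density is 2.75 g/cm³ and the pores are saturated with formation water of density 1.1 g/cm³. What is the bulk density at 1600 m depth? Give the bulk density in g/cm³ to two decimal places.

Working in km (1 km = 1000 m; β in km⁻¹ = β in m⁻¹ × 1000):
Porosity at depth: n = 0.64·exp(−0.484×1.6) = 0.64×0.4610 = 0.2950
Bulk density: ρ_b = (1−n)ρ_g + n·ρ_f = 0.7050×2.75 + 0.2950×1.1
       = 1.939 + 0.325 = 2.263 g/cm³

2.26 g/cm³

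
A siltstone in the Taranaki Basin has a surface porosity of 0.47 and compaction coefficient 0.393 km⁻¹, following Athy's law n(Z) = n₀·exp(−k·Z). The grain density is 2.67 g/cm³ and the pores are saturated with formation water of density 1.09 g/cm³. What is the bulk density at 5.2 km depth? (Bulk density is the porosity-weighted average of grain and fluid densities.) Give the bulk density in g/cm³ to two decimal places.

2.57 g/cm³

Porosity at depth: n = 0.47·exp(−0.393×5.2) = 0.47×0.1296 = 0.0609
Bulk density: ρ_b = (1−n)ρ_g + n·ρ_f = 0.9391×2.67 + 0.0609×1.09
       = 2.507 + 0.066 = 2.574 g/cm³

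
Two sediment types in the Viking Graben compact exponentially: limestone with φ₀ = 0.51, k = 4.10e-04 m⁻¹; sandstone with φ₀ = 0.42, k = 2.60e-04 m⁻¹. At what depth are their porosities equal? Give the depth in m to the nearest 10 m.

1290 m

Working in km (1 km = 1000 m; k in km⁻¹ = k in m⁻¹ × 1000):
Set φ₀ₐ e^(−kₐz) = φ₀ᵦ e^(−kᵦz) ⇒ ln(φ₀ₐ/φ₀ᵦ) = (kₐ − kᵦ)·z
z = ln(0.51/0.42) / (0.41 − 0.26) = 0.1942 / 0.15 = 1.294 km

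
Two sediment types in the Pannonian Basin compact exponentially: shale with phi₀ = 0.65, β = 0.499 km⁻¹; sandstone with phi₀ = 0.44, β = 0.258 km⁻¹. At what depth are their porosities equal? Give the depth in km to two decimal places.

Set phi₀ₐ e^(−βₐZ) = phi₀ᵦ e^(−βᵦZ) ⇒ ln(phi₀ₐ/phi₀ᵦ) = (βₐ − βᵦ)·Z
Z = ln(0.65/0.44) / (0.499 − 0.258) = 0.3902 / 0.241 = 1.619 km

1.62 km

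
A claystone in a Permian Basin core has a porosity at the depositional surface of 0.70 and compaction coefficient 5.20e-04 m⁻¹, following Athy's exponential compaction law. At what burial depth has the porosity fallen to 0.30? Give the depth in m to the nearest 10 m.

1630 m

Working in km (1 km = 1000 m; β in km⁻¹ = β in m⁻¹ × 1000):
Invert Athy's law: Z = ln(phi₀/phi) / β
Z = ln(0.7/0.3) / 0.52 = ln(2.333) / 0.52 = 0.8473 / 0.52 = 1.629 km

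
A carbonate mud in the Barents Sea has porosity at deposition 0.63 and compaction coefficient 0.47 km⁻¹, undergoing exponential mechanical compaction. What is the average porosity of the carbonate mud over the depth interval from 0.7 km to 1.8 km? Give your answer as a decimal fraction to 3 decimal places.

0.354

⟨phi⟩ = (1/(z₂−z₁)) ∫ phi₀ e^(−kz) dz = phi₀·(e^(−k·z₁) − e^(−k·z₂)) / (k·(z₂−z₁))
e^(−0.47×0.7) = 0.7196; e^(−0.47×1.8) = 0.4291
⟨phi⟩ = 0.63 × (0.7196 − 0.4291) / (0.47 × 1.1) = 0.63 × 0.5619 = 0.3540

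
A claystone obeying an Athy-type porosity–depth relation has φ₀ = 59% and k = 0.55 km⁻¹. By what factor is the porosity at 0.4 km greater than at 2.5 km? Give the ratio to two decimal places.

φ(z₁)/φ(z₂) = e^(−k·z₁)/e^(−k·z₂) = e^{k(z₂−z₁)}
= exp(0.55 × 2.1) = exp(1.155) = 3.1740

3.17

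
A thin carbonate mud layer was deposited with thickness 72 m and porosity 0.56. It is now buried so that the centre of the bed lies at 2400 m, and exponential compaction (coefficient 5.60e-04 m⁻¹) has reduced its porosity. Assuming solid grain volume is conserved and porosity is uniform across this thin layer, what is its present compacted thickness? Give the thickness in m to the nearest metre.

37 m

Working in km (1 km = 1000 m; c in km⁻¹ = c in m⁻¹ × 1000):
Porosity at 2.4 km: φ = 0.56·exp(−0.56×2.4) = 0.1460
Solid-volume conservation: h(1−φ) = h₀(1−φ₀) ⇒ h = h₀·(1−φ₀)/(1−φ)
h = 0.072 × (1 − 0.56)/(1 − 0.1460) = 0.072 × 0.5153 = 0.0371 km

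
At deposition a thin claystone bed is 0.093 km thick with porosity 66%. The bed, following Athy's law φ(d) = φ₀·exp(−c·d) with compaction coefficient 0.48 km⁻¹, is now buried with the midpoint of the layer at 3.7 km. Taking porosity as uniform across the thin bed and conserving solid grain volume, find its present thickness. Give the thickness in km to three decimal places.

0.036 km

Porosity at 3.7 km: φ = 0.66·exp(−0.48×3.7) = 0.1117
Solid-volume conservation: h(1−φ) = h₀(1−φ₀) ⇒ h = h₀·(1−φ₀)/(1−φ)
h = 0.093 × (1 − 0.66)/(1 − 0.1117) = 0.093 × 0.3828 = 0.0356 km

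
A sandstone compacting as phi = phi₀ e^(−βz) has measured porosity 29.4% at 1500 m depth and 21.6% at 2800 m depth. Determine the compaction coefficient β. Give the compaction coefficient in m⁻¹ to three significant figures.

Working in km (1 km = 1000 m; β in km⁻¹ = β in m⁻¹ × 1000):
Athy: phi(z) = phi₀ e^(−βz) ⇒ phi₁/phi₂ = e^{β(z₂−z₁)} ⇒ β = ln(phi₁/phi₂)/(z₂−z₁)
β = ln(0.294/0.216) / (2.8 − 1.5) = ln(1.361) / 1.3 = 0.3083 / 1.3 = 0.2372 km⁻¹

0.000237 m⁻¹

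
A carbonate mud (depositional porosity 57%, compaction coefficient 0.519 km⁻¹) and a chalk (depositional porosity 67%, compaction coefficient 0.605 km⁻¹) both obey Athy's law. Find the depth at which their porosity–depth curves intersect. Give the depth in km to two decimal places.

1.88 km

Set n₀ₐ e^(−kₐz) = n₀ᵦ e^(−kᵦz) ⇒ ln(n₀ₐ/n₀ᵦ) = (kₐ − kᵦ)·z
z = ln(0.57/0.67) / (0.519 − 0.605) = -0.1616 / -0.086 = 1.880 km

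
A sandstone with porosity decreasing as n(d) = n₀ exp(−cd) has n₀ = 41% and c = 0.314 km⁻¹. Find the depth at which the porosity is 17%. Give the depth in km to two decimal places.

2.80 km

Invert Athy's law: d = ln(n₀/n) / c
d = ln(0.41/0.17) / 0.314 = ln(2.412) / 0.314 = 0.8804 / 0.314 = 2.804 km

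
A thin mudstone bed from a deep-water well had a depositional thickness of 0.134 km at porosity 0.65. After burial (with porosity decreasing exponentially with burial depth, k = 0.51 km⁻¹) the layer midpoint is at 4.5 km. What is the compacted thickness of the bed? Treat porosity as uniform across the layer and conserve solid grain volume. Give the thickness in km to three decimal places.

0.050 km

Porosity at 4.5 km: n = 0.65·exp(−0.51×4.5) = 0.0655
Solid-volume conservation: h(1−n) = h₀(1−n₀) ⇒ h = h₀·(1−n₀)/(1−n)
h = 0.134 × (1 − 0.65)/(1 − 0.0655) = 0.134 × 0.3745 = 0.0502 km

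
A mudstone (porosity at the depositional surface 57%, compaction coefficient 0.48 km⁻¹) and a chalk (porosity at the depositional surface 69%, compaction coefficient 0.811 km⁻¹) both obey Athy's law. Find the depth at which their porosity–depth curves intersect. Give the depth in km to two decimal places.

Set n₀ₐ e^(−βₐZ) = n₀ᵦ e^(−βᵦZ) ⇒ ln(n₀ₐ/n₀ᵦ) = (βₐ − βᵦ)·Z
Z = ln(0.57/0.69) / (0.48 − 0.811) = -0.1911 / -0.331 = 0.577 km

0.58 km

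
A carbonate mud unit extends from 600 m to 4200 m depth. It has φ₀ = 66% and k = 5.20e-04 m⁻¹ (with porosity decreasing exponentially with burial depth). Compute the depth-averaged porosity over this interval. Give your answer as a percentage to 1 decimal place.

21.8%

Working in km (1 km = 1000 m; k in km⁻¹ = k in m⁻¹ × 1000):
⟨φ⟩ = (1/(d₂−d₁)) ∫ φ₀ e^(−kd) dd = φ₀·(e^(−k·d₁) − e^(−k·d₂)) / (k·(d₂−d₁))
e^(−0.52×0.6) = 0.7320; e^(−0.52×4.2) = 0.1126
⟨φ⟩ = 0.66 × (0.7320 − 0.1126) / (0.52 × 3.6) = 0.66 × 0.3309 = 0.2184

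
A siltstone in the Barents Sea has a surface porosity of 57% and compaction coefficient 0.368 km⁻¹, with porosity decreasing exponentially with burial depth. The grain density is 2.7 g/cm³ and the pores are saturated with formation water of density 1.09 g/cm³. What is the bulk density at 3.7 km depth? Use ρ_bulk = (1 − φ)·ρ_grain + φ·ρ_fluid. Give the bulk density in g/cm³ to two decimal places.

Porosity at depth: phi = 0.57·exp(−0.368×3.7) = 0.57×0.2563 = 0.1461
Bulk density: ρ_b = (1−phi)ρ_g + phi·ρ_f = 0.8539×2.7 + 0.1461×1.09
       = 2.306 + 0.159 = 2.465 g/cm³

2.46 g/cm³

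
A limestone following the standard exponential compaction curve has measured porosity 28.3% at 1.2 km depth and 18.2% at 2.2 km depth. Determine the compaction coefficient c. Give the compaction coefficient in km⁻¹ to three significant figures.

0.441 km⁻¹

Athy: n(z) = n₀ e^(−cz) ⇒ n₁/n₂ = e^{c(z₂−z₁)} ⇒ c = ln(n₁/n₂)/(z₂−z₁)
c = ln(0.283/0.182) / (2.2 − 1.2) = ln(1.555) / 1 = 0.4414 / 1 = 0.4414 km⁻¹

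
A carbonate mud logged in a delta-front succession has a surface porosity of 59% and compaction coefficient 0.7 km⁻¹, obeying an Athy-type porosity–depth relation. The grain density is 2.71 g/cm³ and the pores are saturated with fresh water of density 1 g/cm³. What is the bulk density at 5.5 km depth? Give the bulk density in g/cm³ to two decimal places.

2.69 g/cm³

Porosity at depth: φ = 0.59·exp(−0.7×5.5) = 0.59×0.0213 = 0.0126
Bulk density: ρ_b = (1−φ)ρ_g + φ·ρ_f = 0.9874×2.71 + 0.0126×1
       = 2.676 + 0.013 = 2.689 g/cm³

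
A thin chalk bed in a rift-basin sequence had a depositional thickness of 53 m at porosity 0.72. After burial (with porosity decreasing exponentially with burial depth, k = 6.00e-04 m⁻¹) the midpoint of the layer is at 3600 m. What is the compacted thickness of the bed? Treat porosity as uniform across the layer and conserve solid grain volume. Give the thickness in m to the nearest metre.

Working in km (1 km = 1000 m; k in km⁻¹ = k in m⁻¹ × 1000):
Porosity at 3.6 km: phi = 0.72·exp(−0.6×3.6) = 0.0830
Solid-volume conservation: h(1−phi) = h₀(1−phi₀) ⇒ h = h₀·(1−phi₀)/(1−phi)
h = 0.053 × (1 − 0.72)/(1 − 0.0830) = 0.053 × 0.3054 = 0.0162 km

16 m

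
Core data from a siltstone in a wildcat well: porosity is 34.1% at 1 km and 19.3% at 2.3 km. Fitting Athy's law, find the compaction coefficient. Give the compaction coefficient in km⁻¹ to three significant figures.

Athy: n(d) = n₀ e^(−cd) ⇒ n₁/n₂ = e^{c(d₂−d₁)} ⇒ c = ln(n₁/n₂)/(d₂−d₁)
c = ln(0.341/0.193) / (2.3 − 1) = ln(1.767) / 1.3 = 0.5692 / 1.3 = 0.4378 km⁻¹

0.438 km⁻¹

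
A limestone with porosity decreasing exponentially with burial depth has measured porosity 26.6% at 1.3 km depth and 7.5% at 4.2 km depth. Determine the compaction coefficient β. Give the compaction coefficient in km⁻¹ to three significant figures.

Athy: φ(z) = φ₀ e^(−βz) ⇒ φ₁/φ₂ = e^{β(z₂−z₁)} ⇒ β = ln(φ₁/φ₂)/(z₂−z₁)
β = ln(0.266/0.075) / (4.2 − 1.3) = ln(3.547) / 2.9 = 1.2660 / 2.9 = 0.4366 km⁻¹

0.437 km⁻¹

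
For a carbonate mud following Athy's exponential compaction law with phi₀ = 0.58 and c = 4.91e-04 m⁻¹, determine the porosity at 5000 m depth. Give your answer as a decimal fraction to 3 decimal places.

0.050

Working in km (1 km = 1000 m; c in km⁻¹ = c in m⁻¹ × 1000):
phi = phi₀·exp(−c·z) = 0.58 × exp(−0.491 × 5) = 0.58 × exp(−2.455)
  = 0.58 × 0.0859 = 0.0498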